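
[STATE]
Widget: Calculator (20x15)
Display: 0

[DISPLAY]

                   0
┌───┬───┬───┬───┐   
│ 7 │ 8 │ 9 │ ÷ │   
├───┼───┼───┼───┤   
│ 4 │ 5 │ 6 │ × │   
├───┼───┼───┼───┤   
│ 1 │ 2 │ 3 │ - │   
├───┼───┼───┼───┤   
│ 0 │ . │ = │ + │   
├───┼───┼───┼───┤   
│ C │ MC│ MR│ M+│   
└───┴───┴───┴───┘   
                    
                    
                    


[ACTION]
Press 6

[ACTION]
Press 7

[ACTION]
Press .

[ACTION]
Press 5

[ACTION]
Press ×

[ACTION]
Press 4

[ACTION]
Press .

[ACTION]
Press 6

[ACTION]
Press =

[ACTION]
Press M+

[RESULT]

               310.5
┌───┬───┬───┬───┐   
│ 7 │ 8 │ 9 │ ÷ │   
├───┼───┼───┼───┤   
│ 4 │ 5 │ 6 │ × │   
├───┼───┼───┼───┤   
│ 1 │ 2 │ 3 │ - │   
├───┼───┼───┼───┤   
│ 0 │ . │ = │ + │   
├───┼───┼───┼───┤   
│ C │ MC│ MR│ M+│   
└───┴───┴───┴───┘   
                    
                    
                    


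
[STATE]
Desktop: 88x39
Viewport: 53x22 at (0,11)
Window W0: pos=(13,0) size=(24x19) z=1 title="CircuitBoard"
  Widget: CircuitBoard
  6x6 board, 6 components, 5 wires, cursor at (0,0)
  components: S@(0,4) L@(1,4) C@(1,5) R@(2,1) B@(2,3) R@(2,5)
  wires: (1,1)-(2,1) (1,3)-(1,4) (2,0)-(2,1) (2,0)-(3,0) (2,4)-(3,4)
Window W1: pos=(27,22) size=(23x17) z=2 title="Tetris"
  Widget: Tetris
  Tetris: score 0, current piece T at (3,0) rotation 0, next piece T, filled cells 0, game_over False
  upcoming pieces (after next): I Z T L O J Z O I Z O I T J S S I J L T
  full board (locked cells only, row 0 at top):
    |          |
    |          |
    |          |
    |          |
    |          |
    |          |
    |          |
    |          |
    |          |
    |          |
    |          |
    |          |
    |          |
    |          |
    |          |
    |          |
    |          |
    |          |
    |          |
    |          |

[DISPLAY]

             ┃                      ┃                
             ┃4                     ┃                
             ┃                      ┃                
             ┃5                     ┃                
             ┃Cursor: (0,0)         ┃                
             ┃                      ┃                
             ┃                      ┃                
             ┗━━━━━━━━━━━━━━━━━━━━━━┛                
                                                     
                                                     
                                                     
                           ┏━━━━━━━━━━━━━━━━━━━━━┓   
                           ┃ Tetris              ┃   
                           ┠─────────────────────┨   
                           ┃          │Next:     ┃   
                           ┃          │ ▒        ┃   
                           ┃          │▒▒▒       ┃   
                           ┃          │          ┃   
                           ┃          │          ┃   
                           ┃          │          ┃   
                           ┃          │Score:    ┃   
                           ┃          │0         ┃   


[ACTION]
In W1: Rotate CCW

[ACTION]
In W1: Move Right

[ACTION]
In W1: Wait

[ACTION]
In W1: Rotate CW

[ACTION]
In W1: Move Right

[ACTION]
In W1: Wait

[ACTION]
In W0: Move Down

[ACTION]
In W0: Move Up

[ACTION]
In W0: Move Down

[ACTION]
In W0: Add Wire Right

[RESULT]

             ┃                      ┃                
             ┃4                     ┃                
             ┃                      ┃                
             ┃5                     ┃                
             ┃Cursor: (1,0)         ┃                
             ┃                      ┃                
             ┃                      ┃                
             ┗━━━━━━━━━━━━━━━━━━━━━━┛                
                                                     
                                                     
                                                     
                           ┏━━━━━━━━━━━━━━━━━━━━━┓   
                           ┃ Tetris              ┃   
                           ┠─────────────────────┨   
                           ┃          │Next:     ┃   
                           ┃          │ ▒        ┃   
                           ┃          │▒▒▒       ┃   
                           ┃          │          ┃   
                           ┃          │          ┃   
                           ┃          │          ┃   
                           ┃          │Score:    ┃   
                           ┃          │0         ┃   


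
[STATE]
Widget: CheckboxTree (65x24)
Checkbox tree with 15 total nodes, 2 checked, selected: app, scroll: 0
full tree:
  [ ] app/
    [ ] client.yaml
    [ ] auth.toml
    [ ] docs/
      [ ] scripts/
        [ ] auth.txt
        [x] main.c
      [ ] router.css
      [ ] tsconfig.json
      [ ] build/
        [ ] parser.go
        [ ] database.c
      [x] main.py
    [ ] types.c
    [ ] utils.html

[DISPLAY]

>[-] app/                                                        
   [ ] client.yaml                                               
   [ ] auth.toml                                                 
   [-] docs/                                                     
     [-] scripts/                                                
       [ ] auth.txt                                              
       [x] main.c                                                
     [ ] router.css                                              
     [ ] tsconfig.json                                           
     [ ] build/                                                  
       [ ] parser.go                                             
       [ ] database.c                                            
     [x] main.py                                                 
   [ ] types.c                                                   
   [ ] utils.html                                                
                                                                 
                                                                 
                                                                 
                                                                 
                                                                 
                                                                 
                                                                 
                                                                 
                                                                 


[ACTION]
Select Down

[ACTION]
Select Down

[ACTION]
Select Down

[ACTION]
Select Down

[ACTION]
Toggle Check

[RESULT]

 [-] app/                                                        
   [ ] client.yaml                                               
   [ ] auth.toml                                                 
   [-] docs/                                                     
>    [x] scripts/                                                
       [x] auth.txt                                              
       [x] main.c                                                
     [ ] router.css                                              
     [ ] tsconfig.json                                           
     [ ] build/                                                  
       [ ] parser.go                                             
       [ ] database.c                                            
     [x] main.py                                                 
   [ ] types.c                                                   
   [ ] utils.html                                                
                                                                 
                                                                 
                                                                 
                                                                 
                                                                 
                                                                 
                                                                 
                                                                 
                                                                 


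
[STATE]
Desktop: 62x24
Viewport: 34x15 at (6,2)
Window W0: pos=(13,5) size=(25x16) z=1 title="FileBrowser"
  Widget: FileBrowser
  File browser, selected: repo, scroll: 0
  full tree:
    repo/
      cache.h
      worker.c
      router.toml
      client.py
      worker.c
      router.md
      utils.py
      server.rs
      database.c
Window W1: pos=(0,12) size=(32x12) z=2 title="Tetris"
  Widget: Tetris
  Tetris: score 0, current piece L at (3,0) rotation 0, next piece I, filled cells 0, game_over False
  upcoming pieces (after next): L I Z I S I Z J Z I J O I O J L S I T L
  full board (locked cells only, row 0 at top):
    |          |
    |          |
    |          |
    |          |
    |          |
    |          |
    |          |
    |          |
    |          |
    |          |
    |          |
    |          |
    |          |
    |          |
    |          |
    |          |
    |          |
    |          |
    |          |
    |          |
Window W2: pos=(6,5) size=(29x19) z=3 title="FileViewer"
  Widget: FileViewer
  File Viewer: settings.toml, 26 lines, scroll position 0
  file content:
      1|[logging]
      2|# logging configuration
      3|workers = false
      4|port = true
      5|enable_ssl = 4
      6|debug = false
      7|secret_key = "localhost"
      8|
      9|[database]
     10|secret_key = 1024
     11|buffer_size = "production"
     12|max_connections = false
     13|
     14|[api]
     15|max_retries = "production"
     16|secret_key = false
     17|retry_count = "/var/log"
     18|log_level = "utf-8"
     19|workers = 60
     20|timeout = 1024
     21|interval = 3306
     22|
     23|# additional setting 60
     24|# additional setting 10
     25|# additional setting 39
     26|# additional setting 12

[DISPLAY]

                                  
                                  
                                  
┏━━━━━━━━━━━━━━━━━━━━━━━━━━━┓━━┓  
┃ FileViewer                ┃  ┃  
┠───────────────────────────┨──┨  
┃[logging]                 ▲┃  ┃  
┃# logging configuration   █┃  ┃  
┃workers = false           ░┃  ┃  
┃port = true               ░┃  ┃  
┃enable_ssl = 4            ░┃  ┃  
┃debug = false             ░┃  ┃  
┃secret_key = "localhost"  ░┃  ┃  
┃                          ░┃  ┃  
┃[database]                ░┃  ┃  


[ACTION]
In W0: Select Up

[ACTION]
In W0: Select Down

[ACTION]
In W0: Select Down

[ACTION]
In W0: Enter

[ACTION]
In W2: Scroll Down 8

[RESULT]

                                  
                                  
                                  
┏━━━━━━━━━━━━━━━━━━━━━━━━━━━┓━━┓  
┃ FileViewer                ┃  ┃  
┠───────────────────────────┨──┨  
┃[database]                ▲┃  ┃  
┃secret_key = 1024         ░┃  ┃  
┃buffer_size = "production"░┃  ┃  
┃max_connections = false   ░┃  ┃  
┃                          ░┃  ┃  
┃[api]                     ░┃  ┃  
┃max_retries = "production"░┃  ┃  
┃secret_key = false        ░┃  ┃  
┃retry_count = "/var/log"  ░┃  ┃  


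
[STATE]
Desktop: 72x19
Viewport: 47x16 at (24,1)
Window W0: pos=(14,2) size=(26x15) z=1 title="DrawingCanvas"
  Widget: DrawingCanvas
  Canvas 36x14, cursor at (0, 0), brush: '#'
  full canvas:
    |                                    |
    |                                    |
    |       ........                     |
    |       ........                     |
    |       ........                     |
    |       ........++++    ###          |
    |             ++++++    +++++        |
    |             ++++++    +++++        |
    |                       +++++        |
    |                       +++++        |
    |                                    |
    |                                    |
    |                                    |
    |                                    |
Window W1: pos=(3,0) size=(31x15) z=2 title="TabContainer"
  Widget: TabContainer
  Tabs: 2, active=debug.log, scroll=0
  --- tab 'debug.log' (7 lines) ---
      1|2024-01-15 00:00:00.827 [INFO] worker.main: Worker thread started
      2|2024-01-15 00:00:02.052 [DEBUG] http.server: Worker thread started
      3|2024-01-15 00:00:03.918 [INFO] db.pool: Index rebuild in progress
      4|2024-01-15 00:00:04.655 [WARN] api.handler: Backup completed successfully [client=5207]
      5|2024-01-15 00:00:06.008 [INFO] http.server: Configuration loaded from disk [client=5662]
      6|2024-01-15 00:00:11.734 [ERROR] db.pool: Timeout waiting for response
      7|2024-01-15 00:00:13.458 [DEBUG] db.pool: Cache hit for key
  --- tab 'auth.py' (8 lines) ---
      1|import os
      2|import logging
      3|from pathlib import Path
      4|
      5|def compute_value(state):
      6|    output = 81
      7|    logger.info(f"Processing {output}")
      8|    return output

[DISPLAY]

         ┃                                     
─────────┨━━━━━┓                               
         ┃     ┃                               
─────────┃─────┨                               
827 [INFO┃     ┃                               
052 [DEBU┃     ┃                               
918 [INFO┃     ┃                               
655 [WARN┃     ┃                               
008 [INFO┃     ┃                               
734 [ERRO┃    #┃                               
458 [DEBU┃    +┃                               
         ┃    +┃                               
         ┃    +┃                               
━━━━━━━━━┛    +┃                               
               ┃                               
━━━━━━━━━━━━━━━┛                               


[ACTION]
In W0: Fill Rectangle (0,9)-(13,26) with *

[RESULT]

         ┃                                     
─────────┨━━━━━┓                               
         ┃     ┃                               
─────────┃─────┨                               
827 [INFO┃*****┃                               
052 [DEBU┃*****┃                               
918 [INFO┃*****┃                               
655 [WARN┃*****┃                               
008 [INFO┃*****┃                               
734 [ERRO┃*****┃                               
458 [DEBU┃*****┃                               
         ┃*****┃                               
         ┃*****┃                               
━━━━━━━━━┛*****┃                               
***************┃                               
━━━━━━━━━━━━━━━┛                               


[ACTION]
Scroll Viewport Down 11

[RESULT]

         ┃     ┃                               
─────────┃─────┨                               
827 [INFO┃*****┃                               
052 [DEBU┃*****┃                               
918 [INFO┃*****┃                               
655 [WARN┃*****┃                               
008 [INFO┃*****┃                               
734 [ERRO┃*****┃                               
458 [DEBU┃*****┃                               
         ┃*****┃                               
         ┃*****┃                               
━━━━━━━━━┛*****┃                               
***************┃                               
━━━━━━━━━━━━━━━┛                               
                                               
                                               


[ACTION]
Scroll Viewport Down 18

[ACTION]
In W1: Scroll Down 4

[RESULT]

         ┃     ┃                               
─────────┃─────┨                               
008 [INFO┃*****┃                               
734 [ERRO┃*****┃                               
458 [DEBU┃*****┃                               
         ┃*****┃                               
         ┃*****┃                               
         ┃*****┃                               
         ┃*****┃                               
         ┃*****┃                               
         ┃*****┃                               
━━━━━━━━━┛*****┃                               
***************┃                               
━━━━━━━━━━━━━━━┛                               
                                               
                                               


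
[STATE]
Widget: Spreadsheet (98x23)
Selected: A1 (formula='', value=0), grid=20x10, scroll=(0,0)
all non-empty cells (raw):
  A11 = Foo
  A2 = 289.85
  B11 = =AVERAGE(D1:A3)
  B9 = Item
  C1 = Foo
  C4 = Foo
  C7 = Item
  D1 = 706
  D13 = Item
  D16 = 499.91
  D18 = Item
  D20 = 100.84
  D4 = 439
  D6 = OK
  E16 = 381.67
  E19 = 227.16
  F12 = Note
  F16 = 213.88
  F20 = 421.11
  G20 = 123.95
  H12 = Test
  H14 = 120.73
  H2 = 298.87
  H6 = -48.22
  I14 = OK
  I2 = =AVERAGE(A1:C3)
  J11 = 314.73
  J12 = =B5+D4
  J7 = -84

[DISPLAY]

A1:                                                                                               
       A       B       C       D       E       F       G       H       I       J                  
--------------------------------------------------------------------------------------------------
  1      [0]       0Foo          706       0       0       0       0       0       0              
  2   289.85       0       0       0       0       0       0  298.87   36.23       0              
  3        0       0       0       0       0       0       0       0       0       0              
  4        0       0Foo          439       0       0       0       0       0       0              
  5        0       0       0       0       0       0       0       0       0       0              
  6        0       0       0OK             0       0       0  -48.22       0       0              
  7        0       0Item           0       0       0       0       0       0     -84              
  8        0       0       0       0       0       0       0       0       0       0              
  9        0Item           0       0       0       0       0       0       0       0              
 10        0       0       0       0       0       0       0       0       0       0              
 11 Foo        90.53       0       0       0       0       0       0       0  314.73              
 12        0       0       0       0       0Note           0Test           0     439              
 13        0       0       0Item           0       0       0       0       0       0              
 14        0       0       0       0       0       0       0  120.73OK             0              
 15        0       0       0       0       0       0       0       0       0       0              
 16        0       0       0  499.91  381.67  213.88       0       0       0       0              
 17        0       0       0       0       0       0       0       0       0       0              
 18        0       0       0Item           0       0       0       0       0       0              
 19        0       0       0       0  227.16       0       0       0       0       0              
 20        0       0       0  100.84       0  421.11  123.95       0       0       0              


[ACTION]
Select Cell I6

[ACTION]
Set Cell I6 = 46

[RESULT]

I6: 46                                                                                            
       A       B       C       D       E       F       G       H       I       J                  
--------------------------------------------------------------------------------------------------
  1        0       0Foo          706       0       0       0       0       0       0              
  2   289.85       0       0       0       0       0       0  298.87   36.23       0              
  3        0       0       0       0       0       0       0       0       0       0              
  4        0       0Foo          439       0       0       0       0       0       0              
  5        0       0       0       0       0       0       0       0       0       0              
  6        0       0       0OK             0       0       0  -48.22    [46]       0              
  7        0       0Item           0       0       0       0       0       0     -84              
  8        0       0       0       0       0       0       0       0       0       0              
  9        0Item           0       0       0       0       0       0       0       0              
 10        0       0       0       0       0       0       0       0       0       0              
 11 Foo        90.53       0       0       0       0       0       0       0  314.73              
 12        0       0       0       0       0Note           0Test           0     439              
 13        0       0       0Item           0       0       0       0       0       0              
 14        0       0       0       0       0       0       0  120.73OK             0              
 15        0       0       0       0       0       0       0       0       0       0              
 16        0       0       0  499.91  381.67  213.88       0       0       0       0              
 17        0       0       0       0       0       0       0       0       0       0              
 18        0       0       0Item           0       0       0       0       0       0              
 19        0       0       0       0  227.16       0       0       0       0       0              
 20        0       0       0  100.84       0  421.11  123.95       0       0       0              


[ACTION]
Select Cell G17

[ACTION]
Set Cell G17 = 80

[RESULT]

G17: 80                                                                                           
       A       B       C       D       E       F       G       H       I       J                  
--------------------------------------------------------------------------------------------------
  1        0       0Foo          706       0       0       0       0       0       0              
  2   289.85       0       0       0       0       0       0  298.87   36.23       0              
  3        0       0       0       0       0       0       0       0       0       0              
  4        0       0Foo          439       0       0       0       0       0       0              
  5        0       0       0       0       0       0       0       0       0       0              
  6        0       0       0OK             0       0       0  -48.22      46       0              
  7        0       0Item           0       0       0       0       0       0     -84              
  8        0       0       0       0       0       0       0       0       0       0              
  9        0Item           0       0       0       0       0       0       0       0              
 10        0       0       0       0       0       0       0       0       0       0              
 11 Foo        90.53       0       0       0       0       0       0       0  314.73              
 12        0       0       0       0       0Note           0Test           0     439              
 13        0       0       0Item           0       0       0       0       0       0              
 14        0       0       0       0       0       0       0  120.73OK             0              
 15        0       0       0       0       0       0       0       0       0       0              
 16        0       0       0  499.91  381.67  213.88       0       0       0       0              
 17        0       0       0       0       0       0    [80]       0       0       0              
 18        0       0       0Item           0       0       0       0       0       0              
 19        0       0       0       0  227.16       0       0       0       0       0              
 20        0       0       0  100.84       0  421.11  123.95       0       0       0              


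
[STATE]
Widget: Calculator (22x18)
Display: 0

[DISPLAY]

                     0
┌───┬───┬───┬───┐     
│ 7 │ 8 │ 9 │ ÷ │     
├───┼───┼───┼───┤     
│ 4 │ 5 │ 6 │ × │     
├───┼───┼───┼───┤     
│ 1 │ 2 │ 3 │ - │     
├───┼───┼───┼───┤     
│ 0 │ . │ = │ + │     
├───┼───┼───┼───┤     
│ C │ MC│ MR│ M+│     
└───┴───┴───┴───┘     
                      
                      
                      
                      
                      
                      


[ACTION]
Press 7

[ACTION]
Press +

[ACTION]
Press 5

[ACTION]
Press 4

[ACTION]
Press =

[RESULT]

                    61
┌───┬───┬───┬───┐     
│ 7 │ 8 │ 9 │ ÷ │     
├───┼───┼───┼───┤     
│ 4 │ 5 │ 6 │ × │     
├───┼───┼───┼───┤     
│ 1 │ 2 │ 3 │ - │     
├───┼───┼───┼───┤     
│ 0 │ . │ = │ + │     
├───┼───┼───┼───┤     
│ C │ MC│ MR│ M+│     
└───┴───┴───┴───┘     
                      
                      
                      
                      
                      
                      


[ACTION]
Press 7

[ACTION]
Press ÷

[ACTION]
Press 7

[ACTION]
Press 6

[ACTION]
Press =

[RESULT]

         0.09210526316
┌───┬───┬───┬───┐     
│ 7 │ 8 │ 9 │ ÷ │     
├───┼───┼───┼───┤     
│ 4 │ 5 │ 6 │ × │     
├───┼───┼───┼───┤     
│ 1 │ 2 │ 3 │ - │     
├───┼───┼───┼───┤     
│ 0 │ . │ = │ + │     
├───┼───┼───┼───┤     
│ C │ MC│ MR│ M+│     
└───┴───┴───┴───┘     
                      
                      
                      
                      
                      
                      


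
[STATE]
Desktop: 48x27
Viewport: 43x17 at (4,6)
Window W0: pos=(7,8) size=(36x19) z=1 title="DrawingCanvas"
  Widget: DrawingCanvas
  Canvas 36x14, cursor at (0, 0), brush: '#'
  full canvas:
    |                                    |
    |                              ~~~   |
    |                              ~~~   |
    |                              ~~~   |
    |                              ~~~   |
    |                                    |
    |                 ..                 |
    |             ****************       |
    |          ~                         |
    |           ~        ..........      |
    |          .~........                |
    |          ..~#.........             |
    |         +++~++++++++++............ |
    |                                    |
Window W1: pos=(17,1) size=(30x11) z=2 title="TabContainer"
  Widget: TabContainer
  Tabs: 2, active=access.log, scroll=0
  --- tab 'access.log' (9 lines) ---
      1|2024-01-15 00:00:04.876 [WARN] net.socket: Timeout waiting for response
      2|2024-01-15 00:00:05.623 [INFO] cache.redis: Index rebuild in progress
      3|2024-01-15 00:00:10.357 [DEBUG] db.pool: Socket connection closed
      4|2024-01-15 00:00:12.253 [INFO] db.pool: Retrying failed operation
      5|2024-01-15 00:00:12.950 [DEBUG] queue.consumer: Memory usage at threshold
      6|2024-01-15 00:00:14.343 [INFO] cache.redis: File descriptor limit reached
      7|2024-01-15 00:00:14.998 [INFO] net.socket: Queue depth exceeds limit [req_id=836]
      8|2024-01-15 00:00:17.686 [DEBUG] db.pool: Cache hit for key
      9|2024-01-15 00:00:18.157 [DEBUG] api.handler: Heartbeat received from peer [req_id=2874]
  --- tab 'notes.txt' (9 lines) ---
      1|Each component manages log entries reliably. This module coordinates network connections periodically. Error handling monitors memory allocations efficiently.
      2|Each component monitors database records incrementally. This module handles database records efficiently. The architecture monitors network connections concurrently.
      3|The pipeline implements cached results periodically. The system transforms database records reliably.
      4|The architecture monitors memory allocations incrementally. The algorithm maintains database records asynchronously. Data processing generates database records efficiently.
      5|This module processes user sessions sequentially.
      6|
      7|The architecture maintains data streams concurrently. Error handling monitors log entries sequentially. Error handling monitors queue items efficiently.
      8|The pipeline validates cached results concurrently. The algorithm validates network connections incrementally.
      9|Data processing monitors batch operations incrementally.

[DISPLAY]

             ┃2024-01-15 00:00:04.876 [WAR┃
             ┃2024-01-15 00:00:05.623 [INF┃
   ┏━━━━━━━━━┃2024-01-15 00:00:10.357 [DEB┃
   ┃ DrawingC┃2024-01-15 00:00:12.253 [INF┃
   ┠─────────┃2024-01-15 00:00:12.950 [DEB┃
   ┃+        ┗━━━━━━━━━━━━━━━━━━━━━━━━━━━━┛
   ┃                              ~~~ ┃    
   ┃                              ~~~ ┃    
   ┃                              ~~~ ┃    
   ┃                              ~~~ ┃    
   ┃                                  ┃    
   ┃                 ..               ┃    
   ┃             ****************     ┃    
   ┃          ~                       ┃    
   ┃           ~        ..........    ┃    
   ┃          .~........              ┃    
   ┃          ..~#.........           ┃    


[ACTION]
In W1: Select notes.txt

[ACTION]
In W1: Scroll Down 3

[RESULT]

             ┃The architecture monitors me┃
             ┃This module processes user s┃
   ┏━━━━━━━━━┃                            ┃
   ┃ DrawingC┃The architecture maintains d┃
   ┠─────────┃The pipeline validates cache┃
   ┃+        ┗━━━━━━━━━━━━━━━━━━━━━━━━━━━━┛
   ┃                              ~~~ ┃    
   ┃                              ~~~ ┃    
   ┃                              ~~~ ┃    
   ┃                              ~~~ ┃    
   ┃                                  ┃    
   ┃                 ..               ┃    
   ┃             ****************     ┃    
   ┃          ~                       ┃    
   ┃           ~        ..........    ┃    
   ┃          .~........              ┃    
   ┃          ..~#.........           ┃    


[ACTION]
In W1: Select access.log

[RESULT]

             ┃2024-01-15 00:00:04.876 [WAR┃
             ┃2024-01-15 00:00:05.623 [INF┃
   ┏━━━━━━━━━┃2024-01-15 00:00:10.357 [DEB┃
   ┃ DrawingC┃2024-01-15 00:00:12.253 [INF┃
   ┠─────────┃2024-01-15 00:00:12.950 [DEB┃
   ┃+        ┗━━━━━━━━━━━━━━━━━━━━━━━━━━━━┛
   ┃                              ~~~ ┃    
   ┃                              ~~~ ┃    
   ┃                              ~~~ ┃    
   ┃                              ~~~ ┃    
   ┃                                  ┃    
   ┃                 ..               ┃    
   ┃             ****************     ┃    
   ┃          ~                       ┃    
   ┃           ~        ..........    ┃    
   ┃          .~........              ┃    
   ┃          ..~#.........           ┃    


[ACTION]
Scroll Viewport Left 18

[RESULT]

                 ┃2024-01-15 00:00:04.876 [
                 ┃2024-01-15 00:00:05.623 [
       ┏━━━━━━━━━┃2024-01-15 00:00:10.357 [
       ┃ DrawingC┃2024-01-15 00:00:12.253 [
       ┠─────────┃2024-01-15 00:00:12.950 [
       ┃+        ┗━━━━━━━━━━━━━━━━━━━━━━━━━
       ┃                              ~~~ ┃
       ┃                              ~~~ ┃
       ┃                              ~~~ ┃
       ┃                              ~~~ ┃
       ┃                                  ┃
       ┃                 ..               ┃
       ┃             ****************     ┃
       ┃          ~                       ┃
       ┃           ~        ..........    ┃
       ┃          .~........              ┃
       ┃          ..~#.........           ┃


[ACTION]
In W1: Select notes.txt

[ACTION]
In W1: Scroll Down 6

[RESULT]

                 ┃The architecture maintain
                 ┃The pipeline validates ca
       ┏━━━━━━━━━┃Data processing monitors 
       ┃ DrawingC┃                         
       ┠─────────┃                         
       ┃+        ┗━━━━━━━━━━━━━━━━━━━━━━━━━
       ┃                              ~~~ ┃
       ┃                              ~~~ ┃
       ┃                              ~~~ ┃
       ┃                              ~~~ ┃
       ┃                                  ┃
       ┃                 ..               ┃
       ┃             ****************     ┃
       ┃          ~                       ┃
       ┃           ~        ..........    ┃
       ┃          .~........              ┃
       ┃          ..~#.........           ┃


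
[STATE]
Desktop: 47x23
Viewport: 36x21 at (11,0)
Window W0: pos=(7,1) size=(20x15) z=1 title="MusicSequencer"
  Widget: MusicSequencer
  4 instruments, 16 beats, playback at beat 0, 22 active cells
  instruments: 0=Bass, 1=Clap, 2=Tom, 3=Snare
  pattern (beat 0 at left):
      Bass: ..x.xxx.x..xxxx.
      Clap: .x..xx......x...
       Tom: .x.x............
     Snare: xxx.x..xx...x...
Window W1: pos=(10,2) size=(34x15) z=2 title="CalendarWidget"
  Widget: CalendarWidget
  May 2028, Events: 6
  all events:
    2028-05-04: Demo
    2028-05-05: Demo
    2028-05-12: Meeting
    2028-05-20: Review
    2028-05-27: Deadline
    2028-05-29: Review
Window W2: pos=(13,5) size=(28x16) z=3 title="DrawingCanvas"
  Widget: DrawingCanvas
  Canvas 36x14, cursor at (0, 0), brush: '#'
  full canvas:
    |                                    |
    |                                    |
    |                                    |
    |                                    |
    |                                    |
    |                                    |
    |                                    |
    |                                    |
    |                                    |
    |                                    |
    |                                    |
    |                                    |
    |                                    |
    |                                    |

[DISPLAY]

                                    
━━━━━━━━━━━━━━━┓                    
━━━━━━━━━━━━━━━━━━━━━━━━━━━━━━━━┓   
 CalendarWidget                 ┃   
────────────────────────────────┨   
  ┏━━━━━━━━━━━━━━━━━━━━━━━━━━┓  ┃   
Mo┃ DrawingCanvas            ┃  ┃   
 1┠──────────────────────────┨  ┃   
 8┃+                         ┃  ┃   
15┃                          ┃  ┃   
22┃                          ┃  ┃   
29┃                          ┃  ┃   
  ┃                          ┃  ┃   
  ┃                          ┃  ┃   
  ┃                          ┃  ┃   
  ┃                          ┃  ┃   
━━┃                          ┃━━┛   
  ┃                          ┃      
  ┃                          ┃      
  ┃                          ┃      
  ┗━━━━━━━━━━━━━━━━━━━━━━━━━━┛      


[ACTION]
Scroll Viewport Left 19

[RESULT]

                                    
       ┏━━━━━━━━━━━━━━━━━━┓         
       ┃ M┏━━━━━━━━━━━━━━━━━━━━━━━━━
       ┠──┃ CalendarWidget          
       ┃  ┠─────────────────────────
       ┃  ┃  ┏━━━━━━━━━━━━━━━━━━━━━━
       ┃  ┃Mo┃ DrawingCanvas        
       ┃  ┃ 1┠──────────────────────
       ┃ S┃ 8┃+                     
       ┃  ┃15┃                      
       ┃  ┃22┃                      
       ┃  ┃29┃                      
       ┃  ┃  ┃                      
       ┃  ┃  ┃                      
       ┃  ┃  ┃                      
       ┗━━┃  ┃                      
          ┗━━┃                      
             ┃                      
             ┃                      
             ┃                      
             ┗━━━━━━━━━━━━━━━━━━━━━━


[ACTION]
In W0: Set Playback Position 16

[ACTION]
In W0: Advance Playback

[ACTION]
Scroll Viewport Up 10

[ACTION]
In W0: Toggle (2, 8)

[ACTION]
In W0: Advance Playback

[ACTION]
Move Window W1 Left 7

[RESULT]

                                    
       ┏━━━━━━━━━━━━━━━━━━┓         
   ┏━━━━━━━━━━━━━━━━━━━━━━━━━━━━━━━━
   ┃ CalendarWidget                 
   ┠────────────────────────────────
   ┃         ┏━━━━━━━━━━━━━━━━━━━━━━
   ┃Mo Tu We ┃ DrawingCanvas        
   ┃ 1  2  3 ┠──────────────────────
   ┃ 8  9 10 ┃+                     
   ┃15 16 17 ┃                      
   ┃22 23 24 ┃                      
   ┃29* 30 31┃                      
   ┃         ┃                      
   ┃         ┃                      
   ┃         ┃                      
   ┃         ┃                      
   ┗━━━━━━━━━┃                      
             ┃                      
             ┃                      
             ┃                      
             ┗━━━━━━━━━━━━━━━━━━━━━━


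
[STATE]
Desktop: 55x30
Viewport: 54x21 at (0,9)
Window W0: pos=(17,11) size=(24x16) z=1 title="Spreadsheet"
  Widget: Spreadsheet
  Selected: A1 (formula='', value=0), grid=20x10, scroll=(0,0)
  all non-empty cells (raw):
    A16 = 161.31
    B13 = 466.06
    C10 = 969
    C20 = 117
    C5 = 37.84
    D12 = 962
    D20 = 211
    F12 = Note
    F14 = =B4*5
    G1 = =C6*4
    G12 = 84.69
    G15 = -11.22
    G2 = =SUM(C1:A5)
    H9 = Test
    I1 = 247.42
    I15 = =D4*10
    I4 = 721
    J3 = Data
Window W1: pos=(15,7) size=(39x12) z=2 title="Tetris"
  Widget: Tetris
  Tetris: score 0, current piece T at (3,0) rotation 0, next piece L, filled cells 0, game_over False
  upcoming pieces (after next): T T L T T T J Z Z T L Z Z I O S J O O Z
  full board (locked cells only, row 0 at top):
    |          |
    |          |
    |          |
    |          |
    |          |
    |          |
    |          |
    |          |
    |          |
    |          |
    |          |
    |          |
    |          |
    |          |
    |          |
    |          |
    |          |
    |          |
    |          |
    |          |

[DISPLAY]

               ┠─────────────────────────────────────┨
               ┃          │Next:                     ┃
               ┃          │  ▒                       ┃
               ┃          │▒▒▒                       ┃
               ┃          │                          ┃
               ┃          │                          ┃
               ┃          │                          ┃
               ┃          │Score:                    ┃
               ┃          │0                         ┃
               ┗━━━━━━━━━━━━━━━━━━━━━━━━━━━━━━━━━━━━━┛
                 ┃  3        0       0  ┃             
                 ┃  4        0       0  ┃             
                 ┃  5        0       0  ┃             
                 ┃  6        0       0  ┃             
                 ┃  7        0       0  ┃             
                 ┃  8        0       0  ┃             
                 ┃  9        0       0  ┃             
                 ┗━━━━━━━━━━━━━━━━━━━━━━┛             
                                                      
                                                      
                                                      


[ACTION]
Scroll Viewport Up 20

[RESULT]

                                                      
                                                      
                                                      
                                                      
                                                      
                                                      
                                                      
               ┏━━━━━━━━━━━━━━━━━━━━━━━━━━━━━━━━━━━━━┓
               ┃ Tetris                              ┃
               ┠─────────────────────────────────────┨
               ┃          │Next:                     ┃
               ┃          │  ▒                       ┃
               ┃          │▒▒▒                       ┃
               ┃          │                          ┃
               ┃          │                          ┃
               ┃          │                          ┃
               ┃          │Score:                    ┃
               ┃          │0                         ┃
               ┗━━━━━━━━━━━━━━━━━━━━━━━━━━━━━━━━━━━━━┛
                 ┃  3        0       0  ┃             
                 ┃  4        0       0  ┃             


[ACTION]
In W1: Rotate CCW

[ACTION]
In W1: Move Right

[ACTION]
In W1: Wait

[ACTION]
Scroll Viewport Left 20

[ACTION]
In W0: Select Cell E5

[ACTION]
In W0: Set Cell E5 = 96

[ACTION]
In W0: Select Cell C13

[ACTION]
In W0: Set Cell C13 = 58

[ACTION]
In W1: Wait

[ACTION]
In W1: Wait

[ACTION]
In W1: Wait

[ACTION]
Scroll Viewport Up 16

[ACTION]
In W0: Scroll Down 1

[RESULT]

                                                      
                                                      
                                                      
                                                      
                                                      
                                                      
                                                      
               ┏━━━━━━━━━━━━━━━━━━━━━━━━━━━━━━━━━━━━━┓
               ┃ Tetris                              ┃
               ┠─────────────────────────────────────┨
               ┃          │Next:                     ┃
               ┃          │  ▒                       ┃
               ┃          │▒▒▒                       ┃
               ┃          │                          ┃
               ┃          │                          ┃
               ┃          │                          ┃
               ┃          │Score:                    ┃
               ┃          │0                         ┃
               ┗━━━━━━━━━━━━━━━━━━━━━━━━━━━━━━━━━━━━━┛
                 ┃  4        0       0  ┃             
                 ┃  5        0       0  ┃             
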